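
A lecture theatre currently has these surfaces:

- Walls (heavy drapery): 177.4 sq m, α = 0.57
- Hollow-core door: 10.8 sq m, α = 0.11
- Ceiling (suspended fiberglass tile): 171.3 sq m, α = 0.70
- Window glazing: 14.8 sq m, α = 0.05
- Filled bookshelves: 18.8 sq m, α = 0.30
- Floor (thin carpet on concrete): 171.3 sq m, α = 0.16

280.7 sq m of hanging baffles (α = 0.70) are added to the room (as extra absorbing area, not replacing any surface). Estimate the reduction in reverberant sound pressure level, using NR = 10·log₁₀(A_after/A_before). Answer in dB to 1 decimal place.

Summing Sᵢαᵢ: 101.118 + 1.188 + 119.910 + 0.740 + 5.640 + 27.408 → A_before = 256.004 sabins.
Treatment contributes 280.7·0.70 = 196.490 sabins.
New total A_after = 452.494 sabins.
Reduction = 10 log₁₀(A_after/A_before) = 10 log₁₀(1.7675) = 2.5 dB.

2.5 dB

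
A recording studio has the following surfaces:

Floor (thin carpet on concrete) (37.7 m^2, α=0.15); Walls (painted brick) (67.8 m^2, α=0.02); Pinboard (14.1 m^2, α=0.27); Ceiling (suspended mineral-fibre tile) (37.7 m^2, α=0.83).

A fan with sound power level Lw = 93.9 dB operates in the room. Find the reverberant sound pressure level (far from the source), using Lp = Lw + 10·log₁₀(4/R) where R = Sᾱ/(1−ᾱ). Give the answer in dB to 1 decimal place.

A = 42.109 sabins; S = 157.3 m^2.
ᾱ = 0.2677, so room constant R = A/(1−ᾱ) = 57.502 m^2.
Lp = Lw + 10 log₁₀(4/R) = 93.9 -11.58 = 82.3 dB.

82.3 dB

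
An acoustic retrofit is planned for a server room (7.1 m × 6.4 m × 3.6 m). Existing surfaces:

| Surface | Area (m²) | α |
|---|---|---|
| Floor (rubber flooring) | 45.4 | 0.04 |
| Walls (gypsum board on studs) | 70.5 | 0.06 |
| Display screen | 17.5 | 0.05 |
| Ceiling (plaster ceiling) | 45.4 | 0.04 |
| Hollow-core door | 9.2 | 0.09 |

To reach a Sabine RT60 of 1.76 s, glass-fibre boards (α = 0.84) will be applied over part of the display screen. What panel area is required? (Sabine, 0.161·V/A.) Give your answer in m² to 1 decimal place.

6.8

Equivalent absorption area: A₁ = 45.4×0.04 + 70.5×0.06 + 17.5×0.05 + 45.4×0.04 + 9.2×0.09 = 9.565 m².
V = 163.584 m³. Target absorption A₂ = 0.161 × 163.584 / 1.76 = 14.964 sabins.
Absorption to add: 14.964 − 9.565 = 5.399 sabins.
Each m² of panel replacing the display screen adds (0.84 − 0.05) = 0.79 sabins.
Area = ΔA/Δα = 5.399/0.79 = 6.8 m².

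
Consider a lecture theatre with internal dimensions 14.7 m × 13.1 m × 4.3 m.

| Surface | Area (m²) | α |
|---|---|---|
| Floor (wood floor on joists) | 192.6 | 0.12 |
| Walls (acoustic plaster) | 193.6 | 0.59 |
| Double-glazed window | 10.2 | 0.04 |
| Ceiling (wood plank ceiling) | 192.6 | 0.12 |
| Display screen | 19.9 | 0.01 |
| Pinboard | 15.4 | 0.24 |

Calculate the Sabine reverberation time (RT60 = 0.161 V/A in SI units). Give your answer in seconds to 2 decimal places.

Equivalent absorption area: A = 192.6*0.12 + 193.6*0.59 + 10.2*0.04 + 192.6*0.12 + 19.9*0.01 + 15.4*0.24 = 164.751 m².
V = 14.7·13.1·4.3 = 828.051 m³.
T = 0.161 V/A = 0.161·828.051/164.751 = 0.81 s.

0.81 s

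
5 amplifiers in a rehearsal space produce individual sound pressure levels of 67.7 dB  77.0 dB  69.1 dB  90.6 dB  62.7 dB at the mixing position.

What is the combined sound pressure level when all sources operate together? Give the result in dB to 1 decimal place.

90.8 dB

Sum in the linear (power) domain: Σ 10^(Lᵢ/10) = 10^(67.7/10) + 10^(77.0/10) + 10^(69.1/10) + 10^(90.6/10) + 10^(62.7/10) = 1.214e+09.
L_total = 10·log₁₀(1.214e+09) = 90.8 dB.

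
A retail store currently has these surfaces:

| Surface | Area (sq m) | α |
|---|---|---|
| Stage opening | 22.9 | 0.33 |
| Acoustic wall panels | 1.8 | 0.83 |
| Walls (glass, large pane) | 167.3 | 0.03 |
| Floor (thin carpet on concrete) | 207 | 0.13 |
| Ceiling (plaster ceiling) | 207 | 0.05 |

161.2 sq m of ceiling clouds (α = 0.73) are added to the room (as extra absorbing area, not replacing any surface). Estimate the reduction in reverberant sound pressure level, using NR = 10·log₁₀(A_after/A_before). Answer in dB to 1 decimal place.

5.2 dB

Equivalent absorption area: A_before = 22.9*0.33 + 1.8*0.83 + 167.3*0.03 + 207*0.13 + 207*0.05 = 51.330 sq m.
Treatment contributes 161.2·0.73 = 117.676 sabins.
A_after = 51.330 + 117.676 = 169.006 sabins.
Reduction = 10 log₁₀(A_after/A_before) = 10 log₁₀(3.2925) = 5.2 dB.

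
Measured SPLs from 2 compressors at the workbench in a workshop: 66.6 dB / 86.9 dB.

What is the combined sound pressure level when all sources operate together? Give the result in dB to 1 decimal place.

86.9 dB

Sum in the linear (power) domain: Σ 10^(Lᵢ/10) = 10^(66.6/10) + 10^(86.9/10) = 4.943e+08.
L_total = 10·log₁₀(4.943e+08) = 86.9 dB.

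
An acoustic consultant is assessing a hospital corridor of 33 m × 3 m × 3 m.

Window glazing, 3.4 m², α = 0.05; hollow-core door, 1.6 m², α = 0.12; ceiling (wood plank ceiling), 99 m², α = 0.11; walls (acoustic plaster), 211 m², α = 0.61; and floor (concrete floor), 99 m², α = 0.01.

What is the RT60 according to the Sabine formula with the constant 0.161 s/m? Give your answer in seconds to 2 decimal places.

0.34 s

A = Σ Sᵢαᵢ = 3.4·0.05 + 1.6·0.12 + 99·0.11 + 211·0.61 + 99·0.01 = 140.952 sabins.
V = 33·3·3 = 297 m³.
T = 0.161 V/A = 0.161·297/140.952 = 0.34 s.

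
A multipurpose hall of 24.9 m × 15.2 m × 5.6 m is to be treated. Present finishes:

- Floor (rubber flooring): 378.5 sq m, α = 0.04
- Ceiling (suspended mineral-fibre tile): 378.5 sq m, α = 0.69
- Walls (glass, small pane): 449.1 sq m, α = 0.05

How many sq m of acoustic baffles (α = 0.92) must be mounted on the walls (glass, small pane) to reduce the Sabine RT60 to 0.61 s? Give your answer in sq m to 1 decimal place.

Total absorption A₁ = 378.5·0.04 + 378.5·0.69 + 449.1·0.05
  = 15.140 + 261.165 + 22.455 = 298.760 sq m sabins.
V = 2119.488 m³. Target absorption A₂ = 0.161 × 2119.488 / 0.61 = 559.406 sabins.
ΔA needed = 559.406 − 298.760 = 260.646 sabins.
Each sq m of panel replacing the walls (glass, small pane) adds (0.92 − 0.05) = 0.87 sabins.
Area = ΔA/Δα = 260.646/0.87 = 299.6 sq m.

299.6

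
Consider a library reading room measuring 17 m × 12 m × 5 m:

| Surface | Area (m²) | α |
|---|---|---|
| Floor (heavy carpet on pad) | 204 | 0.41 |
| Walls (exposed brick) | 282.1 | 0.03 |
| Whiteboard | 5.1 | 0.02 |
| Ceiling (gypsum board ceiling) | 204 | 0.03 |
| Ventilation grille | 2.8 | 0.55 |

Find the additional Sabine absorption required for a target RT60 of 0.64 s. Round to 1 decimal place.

Summing Sᵢαᵢ: 83.640 + 8.463 + 0.102 + 6.120 + 1.540 → A₁ = 99.865 sabins.
For T = 0.64 s, need A₂ = 0.161·V/T = 0.161·1020/0.64 = 256.594 sabins.
Shortfall: 256.594 − 99.865 = 156.7 sabins.

156.7 sabins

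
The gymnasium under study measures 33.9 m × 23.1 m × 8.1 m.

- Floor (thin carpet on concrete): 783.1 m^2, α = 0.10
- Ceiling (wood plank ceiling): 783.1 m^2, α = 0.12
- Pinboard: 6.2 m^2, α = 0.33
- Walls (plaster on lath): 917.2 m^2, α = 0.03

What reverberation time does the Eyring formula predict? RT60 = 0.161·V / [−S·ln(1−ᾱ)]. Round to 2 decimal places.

Total surface area S = 783.1 + 783.1 + 6.2 + 917.2 = 2489.6 m^2.
Σ(Sᵢαᵢ) = 783.1·0.10 + 783.1·0.12 + 6.2·0.33 + 917.2·0.03 = 201.844.
ᾱ = 201.844 / 2489.6 = 0.0811.
−S·ln(1−ᾱ) = −2489.6 × ln(1 − 0.0811) = 210.565.
V = 33.9 × 23.1 × 8.1 = 6343.029 m³.
RT60 = 0.161 × 6343.029 / 210.565 = 4.85 s.

4.85 seconds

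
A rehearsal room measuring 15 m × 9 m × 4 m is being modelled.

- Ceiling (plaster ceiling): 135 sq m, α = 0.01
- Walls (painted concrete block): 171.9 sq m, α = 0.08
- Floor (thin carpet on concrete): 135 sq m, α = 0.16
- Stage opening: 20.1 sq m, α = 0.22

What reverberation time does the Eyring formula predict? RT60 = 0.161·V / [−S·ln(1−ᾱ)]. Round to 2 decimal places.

2.02 s

S = Σ Sᵢ = 462.0 sq m.
Absorption A = 135×0.01 + 171.9×0.08 + 135×0.16 + 20.1×0.22 = 41.124 sabins.
Mean coefficient ᾱ = A/S = 0.0890.
Eyring denominator: −S ln(1−ᾱ) = 43.064.
V = 15 × 9 × 4 = 540 m³.
T = 0.161·V/[−S·ln(1−ᾱ)] = 0.161·540/43.064 = 2.02 s.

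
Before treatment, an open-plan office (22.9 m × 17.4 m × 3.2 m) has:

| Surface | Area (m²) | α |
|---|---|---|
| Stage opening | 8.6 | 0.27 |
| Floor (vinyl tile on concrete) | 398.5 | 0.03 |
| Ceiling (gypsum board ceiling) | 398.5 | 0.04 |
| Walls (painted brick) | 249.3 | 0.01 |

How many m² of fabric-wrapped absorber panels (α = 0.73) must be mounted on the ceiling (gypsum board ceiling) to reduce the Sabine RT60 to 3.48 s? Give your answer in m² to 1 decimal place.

Summing Sᵢαᵢ: 2.322 + 11.955 + 15.940 + 2.493 → A₁ = 32.710 sabins.
Required A₂ = 0.161·1275.072/3.48 = 58.990 sabins.
ΔA needed = 58.990 − 32.710 = 26.280 sabins.
Each m² of panel replacing the ceiling (gypsum board ceiling) adds (0.73 − 0.04) = 0.69 sabins.
Area = ΔA/Δα = 26.280/0.69 = 38.1 m².

38.1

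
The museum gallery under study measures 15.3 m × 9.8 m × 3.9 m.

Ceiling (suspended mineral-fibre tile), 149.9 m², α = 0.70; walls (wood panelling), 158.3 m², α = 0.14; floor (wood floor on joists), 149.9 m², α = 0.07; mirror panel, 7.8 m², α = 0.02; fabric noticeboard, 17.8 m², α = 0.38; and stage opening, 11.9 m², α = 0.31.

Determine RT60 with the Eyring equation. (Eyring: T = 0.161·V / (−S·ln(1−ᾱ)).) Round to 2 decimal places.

S = Σ Sᵢ = 495.6 m².
Σ(Sᵢαᵢ) = 149.9·0.70 + 158.3·0.14 + 149.9·0.07 + 7.8·0.02 + 17.8·0.38 + 11.9·0.31 = 148.194.
ᾱ = 148.194 / 495.6 = 0.2990.
−S·ln(1−ᾱ) = −495.6 × ln(1 − 0.2990) = 176.061.
V = 15.3 × 9.8 × 3.9 = 584.766 m³.
RT60 = 0.161 × 584.766 / 176.061 = 0.53 s.

0.53 sec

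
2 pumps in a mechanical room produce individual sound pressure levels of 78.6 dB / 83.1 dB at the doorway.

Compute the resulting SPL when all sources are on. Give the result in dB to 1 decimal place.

Σ 10^(Lᵢ/10) = 2.766e+08.
Combined level = 10 log₁₀(2.766e+08) = 84.4 dB.

84.4 dB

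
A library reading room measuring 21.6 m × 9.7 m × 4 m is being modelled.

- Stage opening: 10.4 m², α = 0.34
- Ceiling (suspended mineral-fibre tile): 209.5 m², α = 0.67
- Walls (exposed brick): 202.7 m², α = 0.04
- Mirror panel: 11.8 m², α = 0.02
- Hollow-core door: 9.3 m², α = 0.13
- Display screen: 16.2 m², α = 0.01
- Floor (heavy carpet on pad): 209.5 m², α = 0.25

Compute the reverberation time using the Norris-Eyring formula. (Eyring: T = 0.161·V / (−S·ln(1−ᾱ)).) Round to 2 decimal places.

0.55 s

Total surface area S = 10.4 + 209.5 + 202.7 + 11.8 + 9.3 + 16.2 + 209.5 = 669.4 m².
Absorption A = 10.4×0.34 + 209.5×0.67 + 202.7×0.04 + 11.8×0.02 + 9.3×0.13 + 16.2×0.01 + 209.5×0.25 = 205.991 sabins.
ᾱ = 205.991 / 669.4 = 0.3077.
−S·ln(1−ᾱ) = −669.4 × ln(1 − 0.3077) = 246.162.
V = 21.6 × 9.7 × 4 = 838.08 m³.
RT60 = 0.161 × 838.08 / 246.162 = 0.55 s.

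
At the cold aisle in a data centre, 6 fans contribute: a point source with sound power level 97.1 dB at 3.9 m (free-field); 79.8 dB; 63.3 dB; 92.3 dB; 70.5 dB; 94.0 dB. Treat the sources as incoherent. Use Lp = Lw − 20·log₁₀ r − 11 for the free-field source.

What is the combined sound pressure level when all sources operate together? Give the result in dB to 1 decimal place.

96.4 dB

Source at 3.9 m: Lp = 97.1 − 20·log₁₀(3.9) − 11 = 74.3 dB.
Sum in the linear (power) domain: Σ 10^(Lᵢ/10) = 10^(74.3/10) + 10^(79.8/10) + 10^(63.3/10) + 10^(92.3/10) + 10^(70.5/10) + 10^(94.0/10) = 4.346e+09.
L_total = 10·log₁₀(4.346e+09) = 96.4 dB.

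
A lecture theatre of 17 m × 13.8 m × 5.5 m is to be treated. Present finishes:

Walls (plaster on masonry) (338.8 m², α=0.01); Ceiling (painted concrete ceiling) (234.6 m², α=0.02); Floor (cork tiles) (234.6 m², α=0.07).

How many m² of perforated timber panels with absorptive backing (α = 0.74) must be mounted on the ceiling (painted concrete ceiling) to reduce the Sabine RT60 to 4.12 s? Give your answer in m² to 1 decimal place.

36.0

Total absorption A₁ = 338.8×0.01 + 234.6×0.02 + 234.6×0.07
  = 3.388 + 4.692 + 16.422 = 24.502 m² sabins.
Required A₂ = 0.161·1290.3/4.12 = 50.422 sabins.
Absorption to add: 50.422 − 24.502 = 25.920 sabins.
Each m² of panel replacing the ceiling (painted concrete ceiling) adds (0.74 − 0.02) = 0.72 sabins.
Area = ΔA/Δα = 25.920/0.72 = 36.0 m².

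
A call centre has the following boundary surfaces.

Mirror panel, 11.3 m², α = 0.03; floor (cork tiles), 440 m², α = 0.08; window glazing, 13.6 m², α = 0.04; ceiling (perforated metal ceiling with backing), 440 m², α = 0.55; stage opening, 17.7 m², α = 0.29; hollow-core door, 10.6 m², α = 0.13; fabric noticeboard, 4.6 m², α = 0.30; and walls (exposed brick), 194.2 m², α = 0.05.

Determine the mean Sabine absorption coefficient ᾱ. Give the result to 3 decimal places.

S = Σ Sᵢ = 11.3 + 440 + 13.6 + 440 + 17.7 + 10.6 + 4.6 + 194.2 = 1132.0 m².
Weighted sum Σ Sα = 295.684.
ᾱ = 295.684 / 1132.0 = 0.261.

0.261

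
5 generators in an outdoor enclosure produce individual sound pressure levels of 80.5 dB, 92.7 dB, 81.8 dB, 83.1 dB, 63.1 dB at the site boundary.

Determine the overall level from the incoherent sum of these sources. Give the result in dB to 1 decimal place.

Σ 10^(Lᵢ/10) = 2.332e+09.
Back to dB: 10·log₁₀ Σ = 93.7 dB.

93.7 dB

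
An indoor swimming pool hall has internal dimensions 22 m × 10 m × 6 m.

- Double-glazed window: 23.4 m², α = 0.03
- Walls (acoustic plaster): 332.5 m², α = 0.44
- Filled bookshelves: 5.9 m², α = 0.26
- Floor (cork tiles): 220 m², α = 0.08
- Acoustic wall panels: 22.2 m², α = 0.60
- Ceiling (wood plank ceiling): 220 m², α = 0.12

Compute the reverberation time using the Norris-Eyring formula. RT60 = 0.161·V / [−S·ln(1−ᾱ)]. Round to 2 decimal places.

0.90 s

Total surface area S = 23.4 + 332.5 + 5.9 + 220 + 22.2 + 220 = 824.0 m².
Absorption A = 23.4×0.03 + 332.5×0.44 + 5.9×0.26 + 220×0.08 + 22.2×0.60 + 220×0.12 = 205.856 sabins.
Mean coefficient ᾱ = A/S = 0.2498.
−S·ln(1−ᾱ) = −824.0 × ln(1 − 0.2498) = 236.830.
V = 22 × 10 × 6 = 1320 m³.
RT60 = 0.161 × 1320 / 236.830 = 0.90 s.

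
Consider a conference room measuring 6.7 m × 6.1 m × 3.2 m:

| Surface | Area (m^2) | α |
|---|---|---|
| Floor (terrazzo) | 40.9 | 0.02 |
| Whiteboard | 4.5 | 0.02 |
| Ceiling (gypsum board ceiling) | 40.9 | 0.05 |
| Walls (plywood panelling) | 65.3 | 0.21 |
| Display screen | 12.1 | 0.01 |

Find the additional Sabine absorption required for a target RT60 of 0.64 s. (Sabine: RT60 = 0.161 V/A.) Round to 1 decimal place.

Summing Sᵢαᵢ: 0.818 + 0.090 + 2.045 + 13.713 + 0.121 → A₁ = 16.787 sabins.
For T = 0.64 s, need A₂ = 0.161·V/T = 0.161·130.784/0.64 = 32.900 sabins.
Additional absorption ΔA = 32.900 − 16.787 = 16.1 sabins.

16.1 sabins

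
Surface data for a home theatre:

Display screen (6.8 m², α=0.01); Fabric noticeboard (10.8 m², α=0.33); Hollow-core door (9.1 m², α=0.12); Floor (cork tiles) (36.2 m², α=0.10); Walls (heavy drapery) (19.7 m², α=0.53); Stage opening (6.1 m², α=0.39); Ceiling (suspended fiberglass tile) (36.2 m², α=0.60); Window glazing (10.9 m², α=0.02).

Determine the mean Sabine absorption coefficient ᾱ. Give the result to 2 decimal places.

Total surface area S = 135.8 m².
Σ(Sᵢαᵢ) = 6.8·0.01 + 10.8·0.33 + 9.1·0.12 + 36.2·0.10 + 19.7·0.53 + 6.1·0.39 + 36.2·0.60 + 10.9·0.02 = 43.102.
ᾱ = 43.102 / 135.8 = 0.32.

0.32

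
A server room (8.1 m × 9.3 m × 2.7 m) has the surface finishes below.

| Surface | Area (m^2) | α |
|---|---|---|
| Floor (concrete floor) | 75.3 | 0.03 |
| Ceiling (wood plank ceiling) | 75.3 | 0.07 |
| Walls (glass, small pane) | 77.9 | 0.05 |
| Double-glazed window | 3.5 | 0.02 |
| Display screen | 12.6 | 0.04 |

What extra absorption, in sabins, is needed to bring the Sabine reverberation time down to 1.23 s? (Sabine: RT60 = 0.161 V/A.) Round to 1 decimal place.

14.6 sabins

Total absorption A₁ = 75.3×0.03 + 75.3×0.07 + 77.9×0.05 + 3.5×0.02 + 12.6×0.04
  = 2.259 + 5.271 + 3.895 + 0.070 + 0.504 = 11.999 m^2 sabins.
V = 203.391 m³. Required absorption A₂ = 0.161 × 203.391 / 1.23 = 26.623 sabins.
Shortfall: 26.623 − 11.999 = 14.6 sabins.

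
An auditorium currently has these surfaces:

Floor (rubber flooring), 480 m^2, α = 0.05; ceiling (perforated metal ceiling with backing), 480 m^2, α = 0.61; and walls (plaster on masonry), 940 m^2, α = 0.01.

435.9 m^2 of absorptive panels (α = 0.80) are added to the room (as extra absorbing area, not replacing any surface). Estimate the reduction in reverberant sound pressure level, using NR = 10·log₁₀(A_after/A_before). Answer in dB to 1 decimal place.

A_before = Σ Sᵢαᵢ = 480×0.05 + 480×0.61 + 940×0.01 = 326.200 sabins.
Treatment contributes 435.9·0.80 = 348.720 sabins.
New total A_after = 674.920 sabins.
Reduction = 10 log₁₀(A_after/A_before) = 10 log₁₀(2.0690) = 3.2 dB.

3.2 dB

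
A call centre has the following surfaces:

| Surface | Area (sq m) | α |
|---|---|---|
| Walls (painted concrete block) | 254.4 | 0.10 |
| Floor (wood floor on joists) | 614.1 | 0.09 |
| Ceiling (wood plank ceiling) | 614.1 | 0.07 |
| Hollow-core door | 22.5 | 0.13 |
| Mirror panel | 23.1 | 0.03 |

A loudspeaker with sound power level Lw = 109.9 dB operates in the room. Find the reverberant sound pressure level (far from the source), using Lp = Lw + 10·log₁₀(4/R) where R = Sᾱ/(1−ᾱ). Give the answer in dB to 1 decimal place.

Σ(Sᵢαᵢ) = 254.4·0.10 + 614.1·0.09 + 614.1·0.07 + 22.5·0.13 + 23.1·0.03 = 127.314; total area S = 1528.2 sq m.
ᾱ = 0.0833, so room constant R = A/(1−ᾱ) = 138.883 sq m.
Lp = 109.9 + 10·log₁₀(4/138.883) = 109.9 + (-15.41) = 94.5 dB.

94.5 dB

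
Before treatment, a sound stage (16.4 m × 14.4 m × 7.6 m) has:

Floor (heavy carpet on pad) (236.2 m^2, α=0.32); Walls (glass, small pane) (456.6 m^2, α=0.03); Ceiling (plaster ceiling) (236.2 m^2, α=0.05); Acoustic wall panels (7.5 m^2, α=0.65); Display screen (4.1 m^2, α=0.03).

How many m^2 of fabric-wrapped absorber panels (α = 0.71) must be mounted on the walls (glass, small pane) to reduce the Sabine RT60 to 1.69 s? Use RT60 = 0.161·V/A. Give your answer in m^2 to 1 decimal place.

95.4

Equivalent absorption area: A₁ = 236.2*0.32 + 456.6*0.03 + 236.2*0.05 + 7.5*0.65 + 4.1*0.03 = 106.090 m^2.
V = 1794.816 m³. Target absorption A₂ = 0.161 × 1794.816 / 1.69 = 170.985 sabins.
ΔA needed = 170.985 − 106.090 = 64.895 sabins.
Each m^2 of panel replacing the walls (glass, small pane) adds (0.71 − 0.03) = 0.68 sabins.
Area = ΔA/Δα = 64.895/0.68 = 95.4 m^2.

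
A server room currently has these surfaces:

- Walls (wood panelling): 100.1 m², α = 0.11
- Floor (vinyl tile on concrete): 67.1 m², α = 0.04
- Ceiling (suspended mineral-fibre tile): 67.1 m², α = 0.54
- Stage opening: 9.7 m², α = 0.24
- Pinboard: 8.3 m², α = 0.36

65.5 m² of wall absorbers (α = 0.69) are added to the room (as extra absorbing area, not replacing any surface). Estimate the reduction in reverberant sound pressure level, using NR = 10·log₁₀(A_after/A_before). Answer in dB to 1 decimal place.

2.6 dB

Equivalent absorption area: A_before = 100.1·0.11 + 67.1·0.04 + 67.1·0.54 + 9.7·0.24 + 8.3·0.36 = 55.245 m².
Added absorption = 65.5 × 0.69 = 45.195 sabins.
A_after = 55.245 + 45.195 = 100.440 sabins.
NR = 10·log₁₀(100.440/55.245) = 2.6 dB.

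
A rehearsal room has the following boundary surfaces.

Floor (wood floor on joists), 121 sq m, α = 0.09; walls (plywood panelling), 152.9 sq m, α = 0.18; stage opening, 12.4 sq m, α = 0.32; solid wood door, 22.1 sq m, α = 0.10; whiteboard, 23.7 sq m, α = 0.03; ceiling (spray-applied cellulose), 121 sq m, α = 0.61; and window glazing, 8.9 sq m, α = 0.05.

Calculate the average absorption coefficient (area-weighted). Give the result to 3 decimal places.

0.259

Total surface area S = 462.0 sq m.
A = 121*0.09 + 152.9*0.18 + 12.4*0.32 + 22.1*0.10 + 23.7*0.03 + 121*0.61 + 8.9*0.05 = 119.556 sabins.
ᾱ = A/S = 0.259.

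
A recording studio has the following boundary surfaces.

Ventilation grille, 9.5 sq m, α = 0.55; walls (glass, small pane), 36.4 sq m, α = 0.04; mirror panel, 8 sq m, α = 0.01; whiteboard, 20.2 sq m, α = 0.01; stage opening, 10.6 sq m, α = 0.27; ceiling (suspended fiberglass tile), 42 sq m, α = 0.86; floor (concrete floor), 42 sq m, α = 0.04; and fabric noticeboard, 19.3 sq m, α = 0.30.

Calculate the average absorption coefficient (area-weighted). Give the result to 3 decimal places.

S = Σ Sᵢ = 9.5 + 36.4 + 8 + 20.2 + 10.6 + 42 + 42 + 19.3 = 188.0 sq m.
Weighted sum Σ Sα = 53.415.
ᾱ = A/S = 0.284.

0.284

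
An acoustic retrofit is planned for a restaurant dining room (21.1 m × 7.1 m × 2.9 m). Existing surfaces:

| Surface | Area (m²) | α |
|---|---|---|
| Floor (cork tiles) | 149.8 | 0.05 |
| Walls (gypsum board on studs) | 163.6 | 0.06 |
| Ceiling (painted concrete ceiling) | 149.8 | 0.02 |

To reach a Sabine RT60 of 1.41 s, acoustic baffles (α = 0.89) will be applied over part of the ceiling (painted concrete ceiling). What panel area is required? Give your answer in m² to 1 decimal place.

A₁ = Σ Sᵢαᵢ = 149.8×0.05 + 163.6×0.06 + 149.8×0.02 = 20.302 sabins.
V = 434.449 m³. Target absorption A₂ = 0.161 × 434.449 / 1.41 = 49.607 sabins.
Absorption to add: 49.607 − 20.302 = 29.305 sabins.
Net gain per m²: Δα = 0.89 − 0.02 = 0.87.
Area = ΔA/Δα = 29.305/0.87 = 33.7 m².

33.7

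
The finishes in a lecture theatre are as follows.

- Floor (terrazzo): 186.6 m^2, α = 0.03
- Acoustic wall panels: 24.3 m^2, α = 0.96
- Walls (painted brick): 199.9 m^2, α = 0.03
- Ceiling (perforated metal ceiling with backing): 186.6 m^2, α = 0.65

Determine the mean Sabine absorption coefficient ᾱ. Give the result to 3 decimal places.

0.261

Total surface area S = 597.4 m^2.
Σ(Sᵢαᵢ) = 186.6*0.03 + 24.3*0.96 + 199.9*0.03 + 186.6*0.65 = 156.213.
ᾱ = 156.213 / 597.4 = 0.261.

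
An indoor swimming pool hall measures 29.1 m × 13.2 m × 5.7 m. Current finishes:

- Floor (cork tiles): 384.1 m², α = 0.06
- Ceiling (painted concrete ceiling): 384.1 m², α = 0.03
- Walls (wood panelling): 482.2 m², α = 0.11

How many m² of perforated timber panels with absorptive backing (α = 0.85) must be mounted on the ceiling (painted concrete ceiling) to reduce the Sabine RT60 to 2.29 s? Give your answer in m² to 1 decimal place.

A₁ = Σ Sᵢαᵢ = 384.1*0.06 + 384.1*0.03 + 482.2*0.11 = 87.611 sabins.
Required A₂ = 0.161·2189.484/2.29 = 153.933 sabins.
Absorption to add: 153.933 − 87.611 = 66.322 sabins.
Each m² of panel replacing the ceiling (painted concrete ceiling) adds (0.85 − 0.03) = 0.82 sabins.
Panel area = 66.322 / 0.82 = 80.9 m².

80.9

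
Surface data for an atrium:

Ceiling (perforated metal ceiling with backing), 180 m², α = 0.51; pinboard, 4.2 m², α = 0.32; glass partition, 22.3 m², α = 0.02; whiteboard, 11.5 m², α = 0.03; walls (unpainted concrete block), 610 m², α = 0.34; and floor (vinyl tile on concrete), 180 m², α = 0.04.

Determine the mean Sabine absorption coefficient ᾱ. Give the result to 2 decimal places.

0.31

S = Σ Sᵢ = 180 + 4.2 + 22.3 + 11.5 + 610 + 180 = 1008.0 m².
A = 180·0.51 + 4.2·0.32 + 22.3·0.02 + 11.5·0.03 + 610·0.34 + 180·0.04 = 308.535 sabins.
ᾱ = 308.535 / 1008.0 = 0.31.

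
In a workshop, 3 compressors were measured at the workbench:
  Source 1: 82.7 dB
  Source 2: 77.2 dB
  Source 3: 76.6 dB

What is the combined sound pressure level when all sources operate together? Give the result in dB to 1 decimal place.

84.5 dB

Sum in the linear (power) domain: Σ 10^(Lᵢ/10) = 10^(82.7/10) + 10^(77.2/10) + 10^(76.6/10) = 2.844e+08.
Combined level = 10 log₁₀(2.844e+08) = 84.5 dB.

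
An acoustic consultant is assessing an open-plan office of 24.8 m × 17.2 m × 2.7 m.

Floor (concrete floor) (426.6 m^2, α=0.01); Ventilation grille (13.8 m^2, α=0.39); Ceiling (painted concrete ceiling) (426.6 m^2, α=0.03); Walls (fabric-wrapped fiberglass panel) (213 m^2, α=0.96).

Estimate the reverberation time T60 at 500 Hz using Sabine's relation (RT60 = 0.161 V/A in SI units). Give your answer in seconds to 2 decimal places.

0.82 s

A = Σ Sᵢαᵢ = 426.6*0.01 + 13.8*0.39 + 426.6*0.03 + 213*0.96 = 226.926 sabins.
Volume V = 24.8 × 17.2 × 2.7 = 1151.712 m³.
T = 0.161 V/A = 0.161·1151.712/226.926 = 0.82 s.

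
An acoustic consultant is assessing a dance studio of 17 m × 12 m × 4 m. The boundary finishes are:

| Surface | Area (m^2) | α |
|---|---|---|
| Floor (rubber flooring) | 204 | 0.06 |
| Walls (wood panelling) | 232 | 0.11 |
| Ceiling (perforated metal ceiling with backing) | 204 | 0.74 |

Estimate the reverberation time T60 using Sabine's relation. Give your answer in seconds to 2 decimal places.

0.70 s

A = Σ Sᵢαᵢ = 204*0.06 + 232*0.11 + 204*0.74 = 188.720 sabins.
V = 17·12·4 = 816 m³.
T = 0.161 V/A = 0.161·816/188.720 = 0.70 s.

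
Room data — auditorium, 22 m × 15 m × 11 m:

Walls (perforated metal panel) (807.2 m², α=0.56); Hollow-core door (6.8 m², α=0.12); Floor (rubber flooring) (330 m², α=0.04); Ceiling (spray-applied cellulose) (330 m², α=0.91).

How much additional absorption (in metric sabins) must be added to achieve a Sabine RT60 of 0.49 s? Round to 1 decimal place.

Total absorption A₁ = 807.2*0.56 + 6.8*0.12 + 330*0.04 + 330*0.91
  = 452.032 + 0.816 + 13.200 + 300.300 = 766.348 m² sabins.
For T = 0.49 s, need A₂ = 0.161·V/T = 0.161·3630/0.49 = 1192.714 sabins.
ΔA = A₂ − A₁ = 1192.714 − 766.348 = 426.4 sabins.

426.4 sabins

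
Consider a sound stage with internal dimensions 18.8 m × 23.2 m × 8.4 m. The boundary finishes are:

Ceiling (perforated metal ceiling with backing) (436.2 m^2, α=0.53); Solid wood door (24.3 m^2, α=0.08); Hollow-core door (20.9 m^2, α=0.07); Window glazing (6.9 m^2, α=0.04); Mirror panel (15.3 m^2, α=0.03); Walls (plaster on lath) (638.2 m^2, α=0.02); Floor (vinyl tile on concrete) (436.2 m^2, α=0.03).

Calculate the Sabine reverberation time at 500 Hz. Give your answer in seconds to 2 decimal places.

2.26 seconds

Total absorption A = 436.2*0.53 + 24.3*0.08 + 20.9*0.07 + 6.9*0.04 + 15.3*0.03 + 638.2*0.02 + 436.2*0.03
  = 231.186 + 1.944 + 1.463 + 0.276 + 0.459 + 12.764 + 13.086 = 261.178 m^2 sabins.
Volume V = 18.8 × 23.2 × 8.4 = 3663.744 m³.
RT60 = 0.161 · V / A = 0.161 × 3663.744 / 261.178 = 2.26 s.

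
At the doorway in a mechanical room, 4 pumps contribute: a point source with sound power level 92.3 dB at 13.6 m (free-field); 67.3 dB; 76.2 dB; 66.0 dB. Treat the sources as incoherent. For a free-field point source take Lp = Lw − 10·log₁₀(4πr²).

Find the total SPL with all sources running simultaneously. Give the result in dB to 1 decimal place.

Source at 13.6 m: Lp = 92.3 − 10·log₁₀(4π·13.6²) = 92.3 − 10·log₁₀(2324.276) = 58.6 dB.
Converting to relative power and adding: 10^(58.6/10) + 10^(67.3/10) + 10^(76.2/10) + 10^(66.0/10) = 5.176e+07.
Back to dB: 10·log₁₀ Σ = 77.1 dB.

77.1 dB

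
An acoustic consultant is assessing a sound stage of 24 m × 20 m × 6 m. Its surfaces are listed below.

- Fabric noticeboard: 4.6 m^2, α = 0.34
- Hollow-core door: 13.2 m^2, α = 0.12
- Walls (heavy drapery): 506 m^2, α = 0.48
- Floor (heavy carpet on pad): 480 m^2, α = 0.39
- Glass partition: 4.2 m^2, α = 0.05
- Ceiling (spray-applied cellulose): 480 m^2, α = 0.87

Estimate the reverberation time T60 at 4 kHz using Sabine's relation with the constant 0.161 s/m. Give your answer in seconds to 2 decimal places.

Equivalent absorption area: A = 4.6*0.34 + 13.2*0.12 + 506*0.48 + 480*0.39 + 4.2*0.05 + 480*0.87 = 851.038 m^2.
Room volume: 2880 m³.
T = 0.161 V/A = 0.161·2880/851.038 = 0.54 s.

0.54 s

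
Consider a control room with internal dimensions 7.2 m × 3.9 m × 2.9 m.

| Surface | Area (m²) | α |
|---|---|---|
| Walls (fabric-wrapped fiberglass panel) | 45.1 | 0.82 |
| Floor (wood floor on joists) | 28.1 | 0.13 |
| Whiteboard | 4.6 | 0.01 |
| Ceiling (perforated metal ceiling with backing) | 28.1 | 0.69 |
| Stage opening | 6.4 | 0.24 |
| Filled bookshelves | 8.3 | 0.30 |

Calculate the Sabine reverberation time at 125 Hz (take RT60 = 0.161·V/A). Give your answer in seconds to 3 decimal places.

Equivalent absorption area: A = 45.1·0.82 + 28.1·0.13 + 4.6·0.01 + 28.1·0.69 + 6.4·0.24 + 8.3·0.30 = 64.096 m².
Room volume: 81.432 m³.
RT60 = 0.161 · V / A = 0.161 × 81.432 / 64.096 = 0.205 s.

0.205 sec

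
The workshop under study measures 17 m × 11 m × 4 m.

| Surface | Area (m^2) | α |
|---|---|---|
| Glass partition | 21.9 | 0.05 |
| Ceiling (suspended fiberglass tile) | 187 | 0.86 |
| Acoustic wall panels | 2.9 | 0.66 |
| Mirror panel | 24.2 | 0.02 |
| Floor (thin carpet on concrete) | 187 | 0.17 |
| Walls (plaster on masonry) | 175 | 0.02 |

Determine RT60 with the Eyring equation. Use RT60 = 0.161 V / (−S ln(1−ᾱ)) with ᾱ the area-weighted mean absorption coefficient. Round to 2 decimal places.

S = Σ Sᵢ = 598.0 m^2.
Absorption A = 21.9·0.05 + 187·0.86 + 2.9·0.66 + 24.2·0.02 + 187·0.17 + 175·0.02 = 199.603 sabins.
ᾱ = 199.603 / 598.0 = 0.3338.
−S·ln(1−ᾱ) = −598.0 × ln(1 − 0.3338) = 242.887.
V = 17 × 11 × 4 = 748 m³.
T = 0.161·V/[−S·ln(1−ᾱ)] = 0.161·748/242.887 = 0.50 s.

0.50 sec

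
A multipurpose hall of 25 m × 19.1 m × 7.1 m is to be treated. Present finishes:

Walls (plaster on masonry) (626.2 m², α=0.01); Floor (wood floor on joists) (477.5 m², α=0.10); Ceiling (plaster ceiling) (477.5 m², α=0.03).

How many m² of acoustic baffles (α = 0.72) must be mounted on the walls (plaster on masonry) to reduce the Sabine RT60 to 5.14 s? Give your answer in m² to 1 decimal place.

53.3

Total absorption A₁ = 626.2×0.01 + 477.5×0.10 + 477.5×0.03
  = 6.262 + 47.750 + 14.325 = 68.337 m² sabins.
Required A₂ = 0.161·3390.25/5.14 = 106.193 sabins.
Absorption to add: 106.193 − 68.337 = 37.856 sabins.
Each m² of panel replacing the walls (plaster on masonry) adds (0.72 − 0.01) = 0.71 sabins.
Panel area = 37.856 / 0.71 = 53.3 m².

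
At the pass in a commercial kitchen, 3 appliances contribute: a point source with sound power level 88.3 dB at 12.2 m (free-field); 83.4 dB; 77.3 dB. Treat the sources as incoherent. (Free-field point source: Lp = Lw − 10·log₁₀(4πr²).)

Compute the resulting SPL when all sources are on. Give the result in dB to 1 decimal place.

84.4 dB

Source at 12.2 m: Lp = 88.3 − 10·log₁₀(4π·12.2²) = 88.3 − 10·log₁₀(1870.379) = 55.6 dB.
Sum in the linear (power) domain: Σ 10^(Lᵢ/10) = 10^(55.6/10) + 10^(83.4/10) + 10^(77.3/10) = 2.728e+08.
Combined level = 10 log₁₀(2.728e+08) = 84.4 dB.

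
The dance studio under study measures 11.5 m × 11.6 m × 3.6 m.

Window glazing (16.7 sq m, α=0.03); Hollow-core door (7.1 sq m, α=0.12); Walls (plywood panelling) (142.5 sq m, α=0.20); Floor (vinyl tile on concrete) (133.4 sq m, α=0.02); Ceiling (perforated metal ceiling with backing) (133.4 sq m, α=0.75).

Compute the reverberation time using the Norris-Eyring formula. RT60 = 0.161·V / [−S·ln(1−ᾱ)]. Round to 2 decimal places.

S = Σ Sᵢ = 433.1 sq m.
Absorption A = 16.7×0.03 + 7.1×0.12 + 142.5×0.20 + 133.4×0.02 + 133.4×0.75 = 132.571 sabins.
ᾱ = 132.571 / 433.1 = 0.3061.
Eyring denominator: −S ln(1−ᾱ) = 158.267.
V = 11.5 × 11.6 × 3.6 = 480.24 m³.
T = 0.161·V/[−S·ln(1−ᾱ)] = 0.161·480.24/158.267 = 0.49 s.

0.49 seconds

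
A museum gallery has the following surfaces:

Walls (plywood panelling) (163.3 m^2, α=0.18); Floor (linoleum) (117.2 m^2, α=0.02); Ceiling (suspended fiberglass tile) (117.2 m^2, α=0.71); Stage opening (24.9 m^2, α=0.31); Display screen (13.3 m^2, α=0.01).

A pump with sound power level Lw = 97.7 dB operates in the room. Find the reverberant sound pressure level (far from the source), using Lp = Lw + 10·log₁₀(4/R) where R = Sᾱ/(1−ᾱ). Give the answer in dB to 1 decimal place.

81.4 dB

Σ(Sᵢαᵢ) = 163.3×0.18 + 117.2×0.02 + 117.2×0.71 + 24.9×0.31 + 13.3×0.01 = 122.802; total area S = 435.9 m^2.
ᾱ = 122.802/435.9 = 0.2817; R = Sᾱ/(1−ᾱ) = 122.802/(1−0.2817) = 170.962 m^2.
Lp = Lw + 10 log₁₀(4/R) = 97.7 -16.31 = 81.4 dB.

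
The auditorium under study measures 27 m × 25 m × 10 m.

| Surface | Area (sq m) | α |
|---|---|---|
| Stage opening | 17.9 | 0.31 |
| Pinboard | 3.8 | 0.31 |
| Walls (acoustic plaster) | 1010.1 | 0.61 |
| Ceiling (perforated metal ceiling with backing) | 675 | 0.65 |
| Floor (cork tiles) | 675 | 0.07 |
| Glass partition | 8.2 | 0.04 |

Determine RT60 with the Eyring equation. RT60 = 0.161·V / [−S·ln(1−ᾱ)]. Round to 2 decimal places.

S = Σ Sᵢ = 2390.0 sq m.
Absorption A = 17.9×0.31 + 3.8×0.31 + 1010.1×0.61 + 675×0.65 + 675×0.07 + 8.2×0.04 = 1109.216 sabins.
Mean coefficient ᾱ = A/S = 0.4641.
Eyring denominator: −S ln(1−ᾱ) = 1490.900.
V = 27 × 25 × 10 = 6750 m³.
RT60 = 0.161 × 6750 / 1490.900 = 0.73 s.

0.73 s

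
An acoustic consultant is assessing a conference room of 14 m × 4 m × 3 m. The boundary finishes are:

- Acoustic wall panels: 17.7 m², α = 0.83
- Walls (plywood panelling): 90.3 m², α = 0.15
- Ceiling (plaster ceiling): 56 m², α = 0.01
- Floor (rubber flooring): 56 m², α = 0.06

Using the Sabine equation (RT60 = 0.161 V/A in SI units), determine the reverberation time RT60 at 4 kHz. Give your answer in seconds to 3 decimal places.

0.841 seconds

A = Σ Sᵢαᵢ = 17.7×0.83 + 90.3×0.15 + 56×0.01 + 56×0.06 = 32.156 sabins.
Volume V = 14 × 4 × 3 = 168 m³.
RT60 = 0.161 · V / A = 0.161 × 168 / 32.156 = 0.841 s.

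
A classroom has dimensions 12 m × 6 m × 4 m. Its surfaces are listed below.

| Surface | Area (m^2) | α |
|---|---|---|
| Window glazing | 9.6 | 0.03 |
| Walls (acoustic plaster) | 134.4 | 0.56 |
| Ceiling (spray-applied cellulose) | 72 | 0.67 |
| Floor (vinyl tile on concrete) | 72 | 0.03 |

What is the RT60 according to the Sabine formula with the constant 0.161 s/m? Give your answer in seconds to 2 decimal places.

0.37 sec

Equivalent absorption area: A = 9.6×0.03 + 134.4×0.56 + 72×0.67 + 72×0.03 = 125.952 m^2.
Volume V = 12 × 6 × 4 = 288 m³.
T = 0.161 V/A = 0.161·288/125.952 = 0.37 s.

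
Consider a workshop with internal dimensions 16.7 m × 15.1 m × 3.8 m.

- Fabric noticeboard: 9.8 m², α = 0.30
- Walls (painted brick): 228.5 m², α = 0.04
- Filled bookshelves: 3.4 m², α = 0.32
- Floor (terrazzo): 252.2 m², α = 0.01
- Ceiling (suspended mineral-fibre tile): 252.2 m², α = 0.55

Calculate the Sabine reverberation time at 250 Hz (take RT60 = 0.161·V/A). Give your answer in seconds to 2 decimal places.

Summing Sᵢαᵢ: 2.940 + 9.140 + 1.088 + 2.522 + 138.710 → A = 154.400 sabins.
Volume V = 16.7 × 15.1 × 3.8 = 958.246 m³.
Sabine: RT60 = 0.161 × 958.246 / 154.400 = 1.00 s.

1.00 sec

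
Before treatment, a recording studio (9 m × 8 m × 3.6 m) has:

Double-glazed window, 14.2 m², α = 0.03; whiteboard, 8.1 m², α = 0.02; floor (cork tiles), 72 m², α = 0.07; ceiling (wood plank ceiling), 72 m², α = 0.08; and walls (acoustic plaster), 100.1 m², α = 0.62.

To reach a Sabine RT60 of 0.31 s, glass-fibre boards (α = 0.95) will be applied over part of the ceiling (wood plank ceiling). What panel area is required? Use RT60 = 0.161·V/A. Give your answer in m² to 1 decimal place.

Equivalent absorption area: A₁ = 14.2×0.03 + 8.1×0.02 + 72×0.07 + 72×0.08 + 100.1×0.62 = 73.450 m².
V = 259.2 m³. Target absorption A₂ = 0.161 × 259.2 / 0.31 = 134.617 sabins.
Absorption to add: 134.617 − 73.450 = 61.167 sabins.
Each m² of panel replacing the ceiling (wood plank ceiling) adds (0.95 − 0.08) = 0.87 sabins.
Area = ΔA/Δα = 61.167/0.87 = 70.3 m².

70.3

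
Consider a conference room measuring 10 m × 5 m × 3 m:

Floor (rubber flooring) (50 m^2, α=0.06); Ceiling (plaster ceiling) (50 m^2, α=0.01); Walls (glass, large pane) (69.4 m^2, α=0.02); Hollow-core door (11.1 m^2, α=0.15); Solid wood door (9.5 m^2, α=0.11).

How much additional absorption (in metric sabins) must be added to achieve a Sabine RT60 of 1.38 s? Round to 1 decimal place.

9.9 sabins

Total absorption A₁ = 50*0.06 + 50*0.01 + 69.4*0.02 + 11.1*0.15 + 9.5*0.11
  = 3.000 + 0.500 + 1.388 + 1.665 + 1.045 = 7.598 m^2 sabins.
For T = 1.38 s, need A₂ = 0.161·V/T = 0.161·150/1.38 = 17.500 sabins.
Shortfall: 17.500 − 7.598 = 9.9 sabins.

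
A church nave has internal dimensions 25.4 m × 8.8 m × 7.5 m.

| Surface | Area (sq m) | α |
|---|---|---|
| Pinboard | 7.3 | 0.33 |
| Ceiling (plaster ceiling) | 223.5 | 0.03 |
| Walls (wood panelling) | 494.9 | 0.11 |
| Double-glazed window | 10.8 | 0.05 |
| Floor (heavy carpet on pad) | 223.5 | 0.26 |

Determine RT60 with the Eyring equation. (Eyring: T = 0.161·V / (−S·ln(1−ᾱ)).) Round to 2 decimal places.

2.06 sec

Total surface area S = 7.3 + 223.5 + 494.9 + 10.8 + 223.5 = 960.0 sq m.
Σ(Sᵢαᵢ) = 7.3·0.33 + 223.5·0.03 + 494.9·0.11 + 10.8·0.05 + 223.5·0.26 = 122.203.
ᾱ = 122.203 / 960.0 = 0.1273.
Eyring denominator: −S ln(1−ᾱ) = 130.717.
V = 25.4 × 8.8 × 7.5 = 1676.4 m³.
RT60 = 0.161 × 1676.4 / 130.717 = 2.06 s.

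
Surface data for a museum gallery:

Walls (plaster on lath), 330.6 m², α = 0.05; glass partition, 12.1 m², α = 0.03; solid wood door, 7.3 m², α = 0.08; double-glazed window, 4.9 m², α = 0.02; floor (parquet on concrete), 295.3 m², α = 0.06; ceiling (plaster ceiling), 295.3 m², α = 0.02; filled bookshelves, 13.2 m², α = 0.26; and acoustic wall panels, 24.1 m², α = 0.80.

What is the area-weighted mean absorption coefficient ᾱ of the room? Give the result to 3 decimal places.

0.065

Total surface area S = 982.8 m².
Weighted sum Σ Sα = 63.911.
ᾱ = 63.911 / 982.8 = 0.065.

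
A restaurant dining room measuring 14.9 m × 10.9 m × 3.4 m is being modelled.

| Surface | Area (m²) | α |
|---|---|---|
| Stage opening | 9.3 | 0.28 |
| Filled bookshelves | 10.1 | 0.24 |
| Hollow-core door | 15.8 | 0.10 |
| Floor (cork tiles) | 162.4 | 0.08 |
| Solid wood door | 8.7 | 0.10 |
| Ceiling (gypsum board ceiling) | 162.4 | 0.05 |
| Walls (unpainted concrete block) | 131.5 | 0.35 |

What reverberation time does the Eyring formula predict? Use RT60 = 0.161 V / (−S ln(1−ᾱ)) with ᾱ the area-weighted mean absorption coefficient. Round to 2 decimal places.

1.10 sec

Total surface area S = 9.3 + 10.1 + 15.8 + 162.4 + 8.7 + 162.4 + 131.5 = 500.2 m².
Absorption A = 9.3×0.28 + 10.1×0.24 + 15.8×0.10 + 162.4×0.08 + 8.7×0.10 + 162.4×0.05 + 131.5×0.35 = 74.615 sabins.
Mean coefficient ᾱ = A/S = 0.1492.
−S·ln(1−ᾱ) = −500.2 × ln(1 − 0.1492) = 80.821.
V = 14.9 × 10.9 × 3.4 = 552.194 m³.
T = 0.161·V/[−S·ln(1−ᾱ)] = 0.161·552.194/80.821 = 1.10 s.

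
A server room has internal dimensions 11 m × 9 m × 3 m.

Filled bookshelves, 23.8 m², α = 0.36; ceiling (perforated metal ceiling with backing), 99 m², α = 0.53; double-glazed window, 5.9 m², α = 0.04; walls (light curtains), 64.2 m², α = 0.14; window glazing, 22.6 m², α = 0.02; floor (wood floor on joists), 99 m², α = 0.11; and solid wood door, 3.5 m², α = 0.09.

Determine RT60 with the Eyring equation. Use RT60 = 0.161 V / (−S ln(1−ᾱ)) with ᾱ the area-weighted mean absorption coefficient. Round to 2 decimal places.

Total surface area S = 23.8 + 99 + 5.9 + 64.2 + 22.6 + 99 + 3.5 = 318.0 m².
Absorption A = 23.8·0.36 + 99·0.53 + 5.9·0.04 + 64.2·0.14 + 22.6·0.02 + 99·0.11 + 3.5·0.09 = 81.919 sabins.
ᾱ = 81.919 / 318.0 = 0.2576.
−S·ln(1−ᾱ) = −318.0 × ln(1 − 0.2576) = 94.722.
V = 11 × 9 × 3 = 297 m³.
RT60 = 0.161 × 297 / 94.722 = 0.50 s.

0.50 seconds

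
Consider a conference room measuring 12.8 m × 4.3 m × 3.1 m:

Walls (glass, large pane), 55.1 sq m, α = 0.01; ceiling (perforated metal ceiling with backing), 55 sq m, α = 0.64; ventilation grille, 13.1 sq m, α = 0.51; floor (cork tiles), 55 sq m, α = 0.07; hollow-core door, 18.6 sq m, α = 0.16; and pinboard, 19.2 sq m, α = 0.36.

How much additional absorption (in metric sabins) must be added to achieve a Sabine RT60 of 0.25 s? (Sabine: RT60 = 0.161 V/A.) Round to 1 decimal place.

Total absorption A₁ = 55.1·0.01 + 55·0.64 + 13.1·0.51 + 55·0.07 + 18.6·0.16 + 19.2·0.36
  = 0.551 + 35.200 + 6.681 + 3.850 + 2.976 + 6.912 = 56.170 sq m sabins.
For T = 0.25 s, need A₂ = 0.161·V/T = 0.161·170.624/0.25 = 109.882 sabins.
Shortfall: 109.882 − 56.170 = 53.7 sabins.

53.7 sabins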